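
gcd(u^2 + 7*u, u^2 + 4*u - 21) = u + 7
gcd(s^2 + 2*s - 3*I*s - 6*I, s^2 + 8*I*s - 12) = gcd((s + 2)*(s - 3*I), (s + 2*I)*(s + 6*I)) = 1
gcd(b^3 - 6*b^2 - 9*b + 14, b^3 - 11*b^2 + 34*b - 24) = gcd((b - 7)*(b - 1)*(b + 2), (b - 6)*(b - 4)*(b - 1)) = b - 1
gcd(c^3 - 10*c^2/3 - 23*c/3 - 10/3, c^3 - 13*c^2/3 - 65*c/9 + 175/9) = c - 5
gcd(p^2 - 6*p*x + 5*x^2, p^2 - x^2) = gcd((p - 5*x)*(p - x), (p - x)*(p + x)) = -p + x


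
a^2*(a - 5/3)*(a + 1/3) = a^4 - 4*a^3/3 - 5*a^2/9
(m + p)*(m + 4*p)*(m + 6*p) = m^3 + 11*m^2*p + 34*m*p^2 + 24*p^3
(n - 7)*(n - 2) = n^2 - 9*n + 14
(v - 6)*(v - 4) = v^2 - 10*v + 24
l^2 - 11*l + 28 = (l - 7)*(l - 4)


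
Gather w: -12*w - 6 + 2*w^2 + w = 2*w^2 - 11*w - 6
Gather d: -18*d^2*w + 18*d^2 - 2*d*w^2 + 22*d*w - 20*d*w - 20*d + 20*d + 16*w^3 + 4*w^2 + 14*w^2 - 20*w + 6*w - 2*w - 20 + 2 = d^2*(18 - 18*w) + d*(-2*w^2 + 2*w) + 16*w^3 + 18*w^2 - 16*w - 18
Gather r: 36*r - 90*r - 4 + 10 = 6 - 54*r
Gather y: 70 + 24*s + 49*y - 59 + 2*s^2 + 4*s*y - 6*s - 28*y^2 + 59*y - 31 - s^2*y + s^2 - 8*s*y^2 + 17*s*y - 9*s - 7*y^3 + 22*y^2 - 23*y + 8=3*s^2 + 9*s - 7*y^3 + y^2*(-8*s - 6) + y*(-s^2 + 21*s + 85) - 12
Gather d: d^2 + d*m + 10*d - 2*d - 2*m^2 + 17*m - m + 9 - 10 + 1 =d^2 + d*(m + 8) - 2*m^2 + 16*m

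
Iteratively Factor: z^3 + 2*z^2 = (z)*(z^2 + 2*z) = z*(z + 2)*(z)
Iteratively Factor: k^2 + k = (k + 1)*(k)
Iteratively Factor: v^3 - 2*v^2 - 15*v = (v + 3)*(v^2 - 5*v) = (v - 5)*(v + 3)*(v)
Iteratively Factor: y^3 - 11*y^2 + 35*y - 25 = (y - 1)*(y^2 - 10*y + 25) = (y - 5)*(y - 1)*(y - 5)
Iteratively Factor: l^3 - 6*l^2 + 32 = (l + 2)*(l^2 - 8*l + 16) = (l - 4)*(l + 2)*(l - 4)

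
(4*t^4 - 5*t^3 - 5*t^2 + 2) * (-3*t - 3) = -12*t^5 + 3*t^4 + 30*t^3 + 15*t^2 - 6*t - 6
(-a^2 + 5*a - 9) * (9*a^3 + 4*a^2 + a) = -9*a^5 + 41*a^4 - 62*a^3 - 31*a^2 - 9*a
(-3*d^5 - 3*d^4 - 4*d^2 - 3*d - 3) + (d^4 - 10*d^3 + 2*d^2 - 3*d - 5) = -3*d^5 - 2*d^4 - 10*d^3 - 2*d^2 - 6*d - 8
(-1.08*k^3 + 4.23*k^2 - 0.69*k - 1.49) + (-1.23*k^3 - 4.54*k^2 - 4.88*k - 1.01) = -2.31*k^3 - 0.31*k^2 - 5.57*k - 2.5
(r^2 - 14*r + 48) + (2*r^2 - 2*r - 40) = 3*r^2 - 16*r + 8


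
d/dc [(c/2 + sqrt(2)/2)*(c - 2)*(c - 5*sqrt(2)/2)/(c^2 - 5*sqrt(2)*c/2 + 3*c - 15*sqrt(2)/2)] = (2*c^4 - 10*sqrt(2)*c^3 + 12*c^3 - 50*sqrt(2)*c^2 + 13*c^2 + 50*c + 60*sqrt(2)*c - 150 + 125*sqrt(2))/(2*(2*c^4 - 10*sqrt(2)*c^3 + 12*c^3 - 60*sqrt(2)*c^2 + 43*c^2 - 90*sqrt(2)*c + 150*c + 225))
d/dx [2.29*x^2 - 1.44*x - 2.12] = 4.58*x - 1.44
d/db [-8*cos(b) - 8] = 8*sin(b)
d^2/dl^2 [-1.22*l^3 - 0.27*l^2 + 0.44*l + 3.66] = -7.32*l - 0.54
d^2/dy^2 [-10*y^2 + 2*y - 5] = -20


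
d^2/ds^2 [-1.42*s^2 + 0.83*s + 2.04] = -2.84000000000000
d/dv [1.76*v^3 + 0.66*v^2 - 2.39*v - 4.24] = 5.28*v^2 + 1.32*v - 2.39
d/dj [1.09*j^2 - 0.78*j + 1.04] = 2.18*j - 0.78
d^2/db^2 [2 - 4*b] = 0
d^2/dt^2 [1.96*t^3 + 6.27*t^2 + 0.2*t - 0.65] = 11.76*t + 12.54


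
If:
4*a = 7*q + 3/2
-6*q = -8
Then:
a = 65/24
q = 4/3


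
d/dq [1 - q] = -1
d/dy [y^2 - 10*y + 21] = 2*y - 10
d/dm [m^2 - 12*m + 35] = 2*m - 12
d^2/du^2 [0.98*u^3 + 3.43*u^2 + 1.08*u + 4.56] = 5.88*u + 6.86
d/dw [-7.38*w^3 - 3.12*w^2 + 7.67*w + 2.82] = -22.14*w^2 - 6.24*w + 7.67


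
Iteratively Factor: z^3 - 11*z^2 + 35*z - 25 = (z - 5)*(z^2 - 6*z + 5) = (z - 5)*(z - 1)*(z - 5)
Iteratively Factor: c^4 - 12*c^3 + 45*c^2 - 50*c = (c)*(c^3 - 12*c^2 + 45*c - 50) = c*(c - 5)*(c^2 - 7*c + 10) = c*(c - 5)^2*(c - 2)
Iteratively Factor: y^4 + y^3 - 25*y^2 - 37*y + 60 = (y + 3)*(y^3 - 2*y^2 - 19*y + 20) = (y - 5)*(y + 3)*(y^2 + 3*y - 4) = (y - 5)*(y + 3)*(y + 4)*(y - 1)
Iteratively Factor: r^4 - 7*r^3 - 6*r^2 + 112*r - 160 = (r - 2)*(r^3 - 5*r^2 - 16*r + 80) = (r - 5)*(r - 2)*(r^2 - 16) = (r - 5)*(r - 2)*(r + 4)*(r - 4)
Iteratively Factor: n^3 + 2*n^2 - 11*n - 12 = (n + 1)*(n^2 + n - 12) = (n + 1)*(n + 4)*(n - 3)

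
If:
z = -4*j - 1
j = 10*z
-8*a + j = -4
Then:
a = 77/164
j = -10/41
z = -1/41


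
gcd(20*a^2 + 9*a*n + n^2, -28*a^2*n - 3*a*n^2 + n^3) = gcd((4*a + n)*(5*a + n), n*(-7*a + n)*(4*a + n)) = 4*a + n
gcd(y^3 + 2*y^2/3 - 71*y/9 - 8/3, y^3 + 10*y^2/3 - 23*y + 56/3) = y - 8/3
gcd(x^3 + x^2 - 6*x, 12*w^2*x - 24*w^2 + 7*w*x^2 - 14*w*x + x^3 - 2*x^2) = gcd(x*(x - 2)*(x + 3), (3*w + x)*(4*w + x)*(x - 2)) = x - 2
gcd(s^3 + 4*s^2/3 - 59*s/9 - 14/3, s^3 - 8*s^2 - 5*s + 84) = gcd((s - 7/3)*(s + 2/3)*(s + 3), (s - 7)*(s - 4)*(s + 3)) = s + 3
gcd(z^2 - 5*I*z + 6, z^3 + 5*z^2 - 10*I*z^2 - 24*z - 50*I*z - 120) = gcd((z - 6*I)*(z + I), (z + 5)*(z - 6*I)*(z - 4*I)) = z - 6*I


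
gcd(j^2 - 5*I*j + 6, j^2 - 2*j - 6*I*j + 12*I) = j - 6*I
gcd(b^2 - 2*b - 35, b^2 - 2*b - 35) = b^2 - 2*b - 35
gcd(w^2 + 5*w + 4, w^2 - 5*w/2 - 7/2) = w + 1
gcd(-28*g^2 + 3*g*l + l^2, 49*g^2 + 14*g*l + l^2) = 7*g + l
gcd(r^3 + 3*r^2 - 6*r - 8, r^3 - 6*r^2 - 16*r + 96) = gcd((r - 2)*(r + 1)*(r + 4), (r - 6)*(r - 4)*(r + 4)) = r + 4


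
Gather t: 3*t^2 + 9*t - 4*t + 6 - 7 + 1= 3*t^2 + 5*t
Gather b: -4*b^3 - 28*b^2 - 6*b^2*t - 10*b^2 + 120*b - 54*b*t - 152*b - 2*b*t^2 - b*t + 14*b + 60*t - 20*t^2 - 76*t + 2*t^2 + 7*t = -4*b^3 + b^2*(-6*t - 38) + b*(-2*t^2 - 55*t - 18) - 18*t^2 - 9*t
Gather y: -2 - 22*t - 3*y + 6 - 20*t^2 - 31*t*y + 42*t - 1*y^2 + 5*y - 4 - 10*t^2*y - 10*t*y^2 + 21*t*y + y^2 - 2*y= -20*t^2 - 10*t*y^2 + 20*t + y*(-10*t^2 - 10*t)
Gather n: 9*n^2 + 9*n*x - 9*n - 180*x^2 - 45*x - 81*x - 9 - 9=9*n^2 + n*(9*x - 9) - 180*x^2 - 126*x - 18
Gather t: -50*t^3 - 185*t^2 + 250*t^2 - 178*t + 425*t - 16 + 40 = -50*t^3 + 65*t^2 + 247*t + 24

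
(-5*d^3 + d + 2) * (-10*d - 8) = 50*d^4 + 40*d^3 - 10*d^2 - 28*d - 16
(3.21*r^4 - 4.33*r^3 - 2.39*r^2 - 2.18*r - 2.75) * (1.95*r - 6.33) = 6.2595*r^5 - 28.7628*r^4 + 22.7484*r^3 + 10.8777*r^2 + 8.4369*r + 17.4075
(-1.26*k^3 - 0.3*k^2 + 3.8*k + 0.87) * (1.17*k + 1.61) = -1.4742*k^4 - 2.3796*k^3 + 3.963*k^2 + 7.1359*k + 1.4007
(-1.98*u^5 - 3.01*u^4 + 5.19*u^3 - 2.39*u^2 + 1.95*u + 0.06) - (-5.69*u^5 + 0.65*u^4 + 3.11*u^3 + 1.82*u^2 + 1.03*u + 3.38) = 3.71*u^5 - 3.66*u^4 + 2.08*u^3 - 4.21*u^2 + 0.92*u - 3.32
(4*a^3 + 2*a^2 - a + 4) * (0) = 0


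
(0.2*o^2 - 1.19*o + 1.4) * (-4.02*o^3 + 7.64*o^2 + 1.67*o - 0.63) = -0.804*o^5 + 6.3118*o^4 - 14.3856*o^3 + 8.5827*o^2 + 3.0877*o - 0.882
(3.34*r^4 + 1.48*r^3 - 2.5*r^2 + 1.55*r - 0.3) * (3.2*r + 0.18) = 10.688*r^5 + 5.3372*r^4 - 7.7336*r^3 + 4.51*r^2 - 0.681*r - 0.054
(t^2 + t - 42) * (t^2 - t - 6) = t^4 - 49*t^2 + 36*t + 252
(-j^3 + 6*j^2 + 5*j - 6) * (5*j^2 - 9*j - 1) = -5*j^5 + 39*j^4 - 28*j^3 - 81*j^2 + 49*j + 6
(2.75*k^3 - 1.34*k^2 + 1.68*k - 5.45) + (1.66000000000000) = 2.75*k^3 - 1.34*k^2 + 1.68*k - 3.79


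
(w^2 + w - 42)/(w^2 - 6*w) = (w + 7)/w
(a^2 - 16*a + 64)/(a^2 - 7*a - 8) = (a - 8)/(a + 1)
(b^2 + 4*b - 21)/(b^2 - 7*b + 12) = (b + 7)/(b - 4)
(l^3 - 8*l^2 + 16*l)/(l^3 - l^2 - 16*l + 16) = l*(l - 4)/(l^2 + 3*l - 4)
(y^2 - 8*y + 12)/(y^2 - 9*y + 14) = (y - 6)/(y - 7)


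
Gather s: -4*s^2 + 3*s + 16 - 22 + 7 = -4*s^2 + 3*s + 1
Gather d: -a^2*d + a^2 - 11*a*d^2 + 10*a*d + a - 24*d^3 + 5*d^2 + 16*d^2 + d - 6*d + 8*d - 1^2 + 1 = a^2 + a - 24*d^3 + d^2*(21 - 11*a) + d*(-a^2 + 10*a + 3)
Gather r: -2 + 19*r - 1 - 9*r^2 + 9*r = -9*r^2 + 28*r - 3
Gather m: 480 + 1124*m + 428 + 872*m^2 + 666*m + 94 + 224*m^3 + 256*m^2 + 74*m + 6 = 224*m^3 + 1128*m^2 + 1864*m + 1008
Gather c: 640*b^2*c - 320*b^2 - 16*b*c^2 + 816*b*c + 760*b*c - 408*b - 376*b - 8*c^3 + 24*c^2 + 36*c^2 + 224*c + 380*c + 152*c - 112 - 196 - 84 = -320*b^2 - 784*b - 8*c^3 + c^2*(60 - 16*b) + c*(640*b^2 + 1576*b + 756) - 392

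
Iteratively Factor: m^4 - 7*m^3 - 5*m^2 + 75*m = (m + 3)*(m^3 - 10*m^2 + 25*m) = (m - 5)*(m + 3)*(m^2 - 5*m) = m*(m - 5)*(m + 3)*(m - 5)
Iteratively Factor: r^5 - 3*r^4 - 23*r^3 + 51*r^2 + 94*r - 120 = (r - 3)*(r^4 - 23*r^2 - 18*r + 40) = (r - 5)*(r - 3)*(r^3 + 5*r^2 + 2*r - 8) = (r - 5)*(r - 3)*(r + 2)*(r^2 + 3*r - 4) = (r - 5)*(r - 3)*(r - 1)*(r + 2)*(r + 4)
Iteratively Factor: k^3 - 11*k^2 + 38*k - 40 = (k - 2)*(k^2 - 9*k + 20) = (k - 5)*(k - 2)*(k - 4)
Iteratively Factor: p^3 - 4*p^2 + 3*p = (p - 1)*(p^2 - 3*p) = (p - 3)*(p - 1)*(p)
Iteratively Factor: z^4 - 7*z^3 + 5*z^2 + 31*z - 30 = (z - 5)*(z^3 - 2*z^2 - 5*z + 6) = (z - 5)*(z - 3)*(z^2 + z - 2) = (z - 5)*(z - 3)*(z - 1)*(z + 2)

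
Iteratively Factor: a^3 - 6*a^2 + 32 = (a - 4)*(a^2 - 2*a - 8) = (a - 4)*(a + 2)*(a - 4)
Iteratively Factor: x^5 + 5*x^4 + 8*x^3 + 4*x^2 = (x)*(x^4 + 5*x^3 + 8*x^2 + 4*x) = x^2*(x^3 + 5*x^2 + 8*x + 4) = x^2*(x + 2)*(x^2 + 3*x + 2) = x^2*(x + 2)^2*(x + 1)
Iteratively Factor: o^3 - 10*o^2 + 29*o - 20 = (o - 4)*(o^2 - 6*o + 5) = (o - 4)*(o - 1)*(o - 5)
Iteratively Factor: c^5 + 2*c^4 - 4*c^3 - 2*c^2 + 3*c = (c)*(c^4 + 2*c^3 - 4*c^2 - 2*c + 3) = c*(c + 3)*(c^3 - c^2 - c + 1) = c*(c - 1)*(c + 3)*(c^2 - 1) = c*(c - 1)*(c + 1)*(c + 3)*(c - 1)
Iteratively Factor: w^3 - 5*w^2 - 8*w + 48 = (w + 3)*(w^2 - 8*w + 16) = (w - 4)*(w + 3)*(w - 4)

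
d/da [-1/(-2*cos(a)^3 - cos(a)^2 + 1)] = 2*(3*cos(a) + 1)*sin(a)*cos(a)/(2*cos(a)^3 + cos(a)^2 - 1)^2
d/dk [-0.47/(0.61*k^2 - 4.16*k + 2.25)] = (0.5734*k - 1.9552)/(0.61*k^2 - 4.16*k + 2.25)^2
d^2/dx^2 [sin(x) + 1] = -sin(x)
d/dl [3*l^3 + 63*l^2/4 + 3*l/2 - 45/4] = 9*l^2 + 63*l/2 + 3/2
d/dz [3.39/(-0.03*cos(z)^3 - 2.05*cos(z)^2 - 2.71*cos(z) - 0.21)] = (0.3051*sin(z)^2 - 13.899*cos(z) - 9.492)*sin(z)/(0.03*cos(z)^3 + 2.05*cos(z)^2 + 2.71*cos(z) + 0.21)^2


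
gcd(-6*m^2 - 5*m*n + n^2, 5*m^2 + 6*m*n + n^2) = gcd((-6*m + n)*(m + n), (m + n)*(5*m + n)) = m + n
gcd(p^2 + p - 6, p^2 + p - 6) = p^2 + p - 6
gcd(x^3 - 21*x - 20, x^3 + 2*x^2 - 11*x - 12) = x^2 + 5*x + 4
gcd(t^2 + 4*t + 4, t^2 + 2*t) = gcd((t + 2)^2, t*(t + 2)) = t + 2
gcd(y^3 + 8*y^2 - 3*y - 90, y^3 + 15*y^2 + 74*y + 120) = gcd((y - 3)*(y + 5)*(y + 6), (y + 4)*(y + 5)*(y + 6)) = y^2 + 11*y + 30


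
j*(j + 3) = j^2 + 3*j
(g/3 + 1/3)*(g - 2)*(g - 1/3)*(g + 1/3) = g^4/3 - g^3/3 - 19*g^2/27 + g/27 + 2/27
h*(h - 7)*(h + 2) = h^3 - 5*h^2 - 14*h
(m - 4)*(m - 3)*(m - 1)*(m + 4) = m^4 - 4*m^3 - 13*m^2 + 64*m - 48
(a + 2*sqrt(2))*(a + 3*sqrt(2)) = a^2 + 5*sqrt(2)*a + 12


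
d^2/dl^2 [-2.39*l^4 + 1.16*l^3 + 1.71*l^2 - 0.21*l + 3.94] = -28.68*l^2 + 6.96*l + 3.42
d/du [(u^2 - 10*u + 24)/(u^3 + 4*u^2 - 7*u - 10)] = (-u^4 + 20*u^3 - 39*u^2 - 212*u + 268)/(u^6 + 8*u^5 + 2*u^4 - 76*u^3 - 31*u^2 + 140*u + 100)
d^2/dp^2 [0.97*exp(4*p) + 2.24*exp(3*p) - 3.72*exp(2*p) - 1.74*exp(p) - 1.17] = (15.52*exp(3*p) + 20.16*exp(2*p) - 14.88*exp(p) - 1.74)*exp(p)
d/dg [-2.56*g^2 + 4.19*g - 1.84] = 4.19 - 5.12*g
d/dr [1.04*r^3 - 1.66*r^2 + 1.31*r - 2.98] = 3.12*r^2 - 3.32*r + 1.31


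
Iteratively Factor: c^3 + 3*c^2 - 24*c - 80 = (c + 4)*(c^2 - c - 20) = (c - 5)*(c + 4)*(c + 4)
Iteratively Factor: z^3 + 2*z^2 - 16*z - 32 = (z + 2)*(z^2 - 16) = (z + 2)*(z + 4)*(z - 4)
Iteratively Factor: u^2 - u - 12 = (u - 4)*(u + 3)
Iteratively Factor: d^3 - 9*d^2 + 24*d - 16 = (d - 1)*(d^2 - 8*d + 16) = (d - 4)*(d - 1)*(d - 4)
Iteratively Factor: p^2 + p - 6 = (p + 3)*(p - 2)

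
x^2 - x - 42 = (x - 7)*(x + 6)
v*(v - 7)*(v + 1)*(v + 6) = v^4 - 43*v^2 - 42*v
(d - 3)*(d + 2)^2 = d^3 + d^2 - 8*d - 12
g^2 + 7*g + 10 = (g + 2)*(g + 5)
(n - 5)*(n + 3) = n^2 - 2*n - 15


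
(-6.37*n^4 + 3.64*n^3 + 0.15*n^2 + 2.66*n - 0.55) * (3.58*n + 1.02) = -22.8046*n^5 + 6.5338*n^4 + 4.2498*n^3 + 9.6758*n^2 + 0.7442*n - 0.561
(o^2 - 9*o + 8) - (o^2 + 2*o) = 8 - 11*o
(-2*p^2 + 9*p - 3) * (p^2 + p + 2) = -2*p^4 + 7*p^3 + 2*p^2 + 15*p - 6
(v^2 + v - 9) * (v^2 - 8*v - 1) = v^4 - 7*v^3 - 18*v^2 + 71*v + 9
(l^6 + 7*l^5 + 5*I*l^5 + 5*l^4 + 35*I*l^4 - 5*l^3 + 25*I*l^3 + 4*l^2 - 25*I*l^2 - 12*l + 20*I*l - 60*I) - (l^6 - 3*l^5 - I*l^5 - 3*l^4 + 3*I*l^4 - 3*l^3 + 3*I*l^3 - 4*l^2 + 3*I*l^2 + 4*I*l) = 10*l^5 + 6*I*l^5 + 8*l^4 + 32*I*l^4 - 2*l^3 + 22*I*l^3 + 8*l^2 - 28*I*l^2 - 12*l + 16*I*l - 60*I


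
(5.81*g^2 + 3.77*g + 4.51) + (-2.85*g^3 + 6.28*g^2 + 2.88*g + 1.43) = -2.85*g^3 + 12.09*g^2 + 6.65*g + 5.94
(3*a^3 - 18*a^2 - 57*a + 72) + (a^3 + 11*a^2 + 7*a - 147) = 4*a^3 - 7*a^2 - 50*a - 75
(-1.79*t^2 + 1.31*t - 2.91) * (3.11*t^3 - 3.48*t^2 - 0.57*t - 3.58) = -5.5669*t^5 + 10.3033*t^4 - 12.5886*t^3 + 15.7883*t^2 - 3.0311*t + 10.4178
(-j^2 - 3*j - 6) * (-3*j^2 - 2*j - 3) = 3*j^4 + 11*j^3 + 27*j^2 + 21*j + 18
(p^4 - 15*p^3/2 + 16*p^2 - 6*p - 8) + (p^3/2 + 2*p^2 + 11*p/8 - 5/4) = p^4 - 7*p^3 + 18*p^2 - 37*p/8 - 37/4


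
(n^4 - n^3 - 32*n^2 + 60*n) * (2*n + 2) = 2*n^5 - 66*n^3 + 56*n^2 + 120*n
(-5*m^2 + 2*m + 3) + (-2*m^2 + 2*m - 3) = -7*m^2 + 4*m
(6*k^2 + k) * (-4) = -24*k^2 - 4*k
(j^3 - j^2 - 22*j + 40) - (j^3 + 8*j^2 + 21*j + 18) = -9*j^2 - 43*j + 22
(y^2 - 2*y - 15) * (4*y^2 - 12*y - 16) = 4*y^4 - 20*y^3 - 52*y^2 + 212*y + 240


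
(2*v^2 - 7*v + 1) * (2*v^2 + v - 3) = 4*v^4 - 12*v^3 - 11*v^2 + 22*v - 3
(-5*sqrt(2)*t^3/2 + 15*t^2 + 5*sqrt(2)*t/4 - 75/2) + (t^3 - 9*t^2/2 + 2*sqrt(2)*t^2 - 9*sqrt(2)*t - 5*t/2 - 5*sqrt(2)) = -5*sqrt(2)*t^3/2 + t^3 + 2*sqrt(2)*t^2 + 21*t^2/2 - 31*sqrt(2)*t/4 - 5*t/2 - 75/2 - 5*sqrt(2)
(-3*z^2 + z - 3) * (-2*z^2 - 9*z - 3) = 6*z^4 + 25*z^3 + 6*z^2 + 24*z + 9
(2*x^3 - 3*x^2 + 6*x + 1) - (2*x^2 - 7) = 2*x^3 - 5*x^2 + 6*x + 8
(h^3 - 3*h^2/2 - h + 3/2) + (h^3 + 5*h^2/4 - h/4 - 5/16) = 2*h^3 - h^2/4 - 5*h/4 + 19/16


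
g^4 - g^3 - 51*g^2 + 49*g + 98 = (g - 7)*(g - 2)*(g + 1)*(g + 7)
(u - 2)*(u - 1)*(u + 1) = u^3 - 2*u^2 - u + 2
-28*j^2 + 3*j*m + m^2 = (-4*j + m)*(7*j + m)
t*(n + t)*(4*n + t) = 4*n^2*t + 5*n*t^2 + t^3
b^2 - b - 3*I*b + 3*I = (b - 1)*(b - 3*I)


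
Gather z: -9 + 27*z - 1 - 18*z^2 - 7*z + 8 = -18*z^2 + 20*z - 2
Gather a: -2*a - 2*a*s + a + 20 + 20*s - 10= a*(-2*s - 1) + 20*s + 10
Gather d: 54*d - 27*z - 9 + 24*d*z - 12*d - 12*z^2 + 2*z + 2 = d*(24*z + 42) - 12*z^2 - 25*z - 7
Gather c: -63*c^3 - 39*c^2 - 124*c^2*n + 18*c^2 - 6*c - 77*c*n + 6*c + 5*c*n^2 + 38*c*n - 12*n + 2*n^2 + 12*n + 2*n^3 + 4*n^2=-63*c^3 + c^2*(-124*n - 21) + c*(5*n^2 - 39*n) + 2*n^3 + 6*n^2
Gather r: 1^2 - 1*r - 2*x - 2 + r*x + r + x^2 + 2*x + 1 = r*x + x^2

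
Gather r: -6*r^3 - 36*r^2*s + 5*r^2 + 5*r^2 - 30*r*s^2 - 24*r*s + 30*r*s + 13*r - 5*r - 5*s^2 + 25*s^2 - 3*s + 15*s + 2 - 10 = -6*r^3 + r^2*(10 - 36*s) + r*(-30*s^2 + 6*s + 8) + 20*s^2 + 12*s - 8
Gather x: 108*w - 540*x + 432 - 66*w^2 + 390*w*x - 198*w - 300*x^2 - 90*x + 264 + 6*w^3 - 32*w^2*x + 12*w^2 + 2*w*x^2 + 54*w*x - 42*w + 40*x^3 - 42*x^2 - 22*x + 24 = 6*w^3 - 54*w^2 - 132*w + 40*x^3 + x^2*(2*w - 342) + x*(-32*w^2 + 444*w - 652) + 720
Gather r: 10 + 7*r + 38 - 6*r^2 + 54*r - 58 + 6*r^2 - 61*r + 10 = 0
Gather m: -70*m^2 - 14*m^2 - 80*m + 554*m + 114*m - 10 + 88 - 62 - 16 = -84*m^2 + 588*m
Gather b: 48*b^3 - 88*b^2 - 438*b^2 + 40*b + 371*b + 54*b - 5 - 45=48*b^3 - 526*b^2 + 465*b - 50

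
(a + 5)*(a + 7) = a^2 + 12*a + 35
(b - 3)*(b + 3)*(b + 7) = b^3 + 7*b^2 - 9*b - 63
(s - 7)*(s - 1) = s^2 - 8*s + 7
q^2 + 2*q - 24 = (q - 4)*(q + 6)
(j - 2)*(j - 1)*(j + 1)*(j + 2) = j^4 - 5*j^2 + 4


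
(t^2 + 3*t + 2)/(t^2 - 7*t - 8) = (t + 2)/(t - 8)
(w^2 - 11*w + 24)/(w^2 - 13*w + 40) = (w - 3)/(w - 5)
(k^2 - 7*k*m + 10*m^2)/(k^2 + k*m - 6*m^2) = (k - 5*m)/(k + 3*m)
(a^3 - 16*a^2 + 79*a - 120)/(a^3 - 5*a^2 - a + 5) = (a^2 - 11*a + 24)/(a^2 - 1)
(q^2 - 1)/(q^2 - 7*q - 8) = (q - 1)/(q - 8)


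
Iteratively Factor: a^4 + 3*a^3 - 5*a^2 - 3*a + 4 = (a + 4)*(a^3 - a^2 - a + 1) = (a - 1)*(a + 4)*(a^2 - 1) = (a - 1)^2*(a + 4)*(a + 1)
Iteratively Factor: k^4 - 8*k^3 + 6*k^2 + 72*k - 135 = (k - 5)*(k^3 - 3*k^2 - 9*k + 27) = (k - 5)*(k + 3)*(k^2 - 6*k + 9) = (k - 5)*(k - 3)*(k + 3)*(k - 3)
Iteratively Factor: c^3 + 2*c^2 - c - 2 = (c + 1)*(c^2 + c - 2) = (c + 1)*(c + 2)*(c - 1)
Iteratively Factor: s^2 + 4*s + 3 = (s + 3)*(s + 1)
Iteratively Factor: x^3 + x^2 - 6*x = (x)*(x^2 + x - 6) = x*(x + 3)*(x - 2)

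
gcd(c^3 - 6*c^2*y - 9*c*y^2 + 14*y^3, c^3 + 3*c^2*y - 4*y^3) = -c^2 - c*y + 2*y^2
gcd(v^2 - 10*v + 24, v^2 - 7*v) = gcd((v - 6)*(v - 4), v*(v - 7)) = 1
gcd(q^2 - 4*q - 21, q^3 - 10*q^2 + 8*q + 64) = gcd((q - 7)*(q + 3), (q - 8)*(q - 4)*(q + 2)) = 1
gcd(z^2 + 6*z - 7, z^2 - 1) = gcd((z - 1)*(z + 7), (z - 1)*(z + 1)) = z - 1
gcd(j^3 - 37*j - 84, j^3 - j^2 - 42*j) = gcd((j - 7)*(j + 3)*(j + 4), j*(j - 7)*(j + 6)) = j - 7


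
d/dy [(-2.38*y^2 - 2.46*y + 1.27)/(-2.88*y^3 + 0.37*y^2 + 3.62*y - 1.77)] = (-6.8544*y^4 - 14.1696*y^3 + 3.2674*y^2 + 7.4854*y - 0.243200000000001)/(8.2944*y^6 - 2.1312*y^5 - 20.7143*y^4 + 12.874*y^3 + 11.7946*y^2 - 12.8148*y + 3.1329)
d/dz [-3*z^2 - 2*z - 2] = -6*z - 2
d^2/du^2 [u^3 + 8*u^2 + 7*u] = 6*u + 16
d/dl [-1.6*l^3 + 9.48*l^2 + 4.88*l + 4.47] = -4.8*l^2 + 18.96*l + 4.88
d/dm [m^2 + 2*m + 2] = 2*m + 2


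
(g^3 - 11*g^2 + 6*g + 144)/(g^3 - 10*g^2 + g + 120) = (g - 6)/(g - 5)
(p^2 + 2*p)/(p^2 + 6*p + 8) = p/(p + 4)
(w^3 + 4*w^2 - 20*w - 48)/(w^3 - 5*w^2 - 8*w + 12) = (w^2 + 2*w - 24)/(w^2 - 7*w + 6)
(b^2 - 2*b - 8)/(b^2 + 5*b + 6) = (b - 4)/(b + 3)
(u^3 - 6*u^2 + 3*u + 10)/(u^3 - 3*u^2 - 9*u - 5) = (u - 2)/(u + 1)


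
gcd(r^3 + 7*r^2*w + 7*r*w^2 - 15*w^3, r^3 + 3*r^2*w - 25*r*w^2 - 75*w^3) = r^2 + 8*r*w + 15*w^2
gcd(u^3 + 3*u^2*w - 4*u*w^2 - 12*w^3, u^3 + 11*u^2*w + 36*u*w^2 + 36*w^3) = u^2 + 5*u*w + 6*w^2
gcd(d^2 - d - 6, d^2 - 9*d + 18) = d - 3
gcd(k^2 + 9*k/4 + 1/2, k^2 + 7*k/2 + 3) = k + 2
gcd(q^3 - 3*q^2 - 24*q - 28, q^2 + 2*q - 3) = 1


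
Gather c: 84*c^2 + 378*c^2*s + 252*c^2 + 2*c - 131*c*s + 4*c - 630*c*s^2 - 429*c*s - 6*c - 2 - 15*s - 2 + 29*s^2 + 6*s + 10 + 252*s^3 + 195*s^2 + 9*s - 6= c^2*(378*s + 336) + c*(-630*s^2 - 560*s) + 252*s^3 + 224*s^2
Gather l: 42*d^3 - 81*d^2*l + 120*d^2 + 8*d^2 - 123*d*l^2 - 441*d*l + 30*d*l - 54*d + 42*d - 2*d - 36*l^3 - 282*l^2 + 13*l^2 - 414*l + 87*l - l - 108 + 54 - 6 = 42*d^3 + 128*d^2 - 14*d - 36*l^3 + l^2*(-123*d - 269) + l*(-81*d^2 - 411*d - 328) - 60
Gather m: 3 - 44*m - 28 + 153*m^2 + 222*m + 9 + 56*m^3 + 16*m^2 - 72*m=56*m^3 + 169*m^2 + 106*m - 16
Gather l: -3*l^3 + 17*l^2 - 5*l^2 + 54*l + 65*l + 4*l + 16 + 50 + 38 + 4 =-3*l^3 + 12*l^2 + 123*l + 108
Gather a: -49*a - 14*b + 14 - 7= -49*a - 14*b + 7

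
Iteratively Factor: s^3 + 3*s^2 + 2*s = (s)*(s^2 + 3*s + 2) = s*(s + 2)*(s + 1)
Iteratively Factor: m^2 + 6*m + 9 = (m + 3)*(m + 3)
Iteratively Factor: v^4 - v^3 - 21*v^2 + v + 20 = (v - 1)*(v^3 - 21*v - 20) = (v - 1)*(v + 1)*(v^2 - v - 20) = (v - 5)*(v - 1)*(v + 1)*(v + 4)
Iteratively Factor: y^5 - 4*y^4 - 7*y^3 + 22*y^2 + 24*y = (y - 4)*(y^4 - 7*y^2 - 6*y) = (y - 4)*(y + 1)*(y^3 - y^2 - 6*y) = y*(y - 4)*(y + 1)*(y^2 - y - 6) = y*(y - 4)*(y + 1)*(y + 2)*(y - 3)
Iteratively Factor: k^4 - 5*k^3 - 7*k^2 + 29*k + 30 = (k - 5)*(k^3 - 7*k - 6) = (k - 5)*(k - 3)*(k^2 + 3*k + 2) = (k - 5)*(k - 3)*(k + 1)*(k + 2)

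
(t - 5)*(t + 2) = t^2 - 3*t - 10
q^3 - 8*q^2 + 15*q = q*(q - 5)*(q - 3)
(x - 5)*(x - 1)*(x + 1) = x^3 - 5*x^2 - x + 5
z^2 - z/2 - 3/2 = (z - 3/2)*(z + 1)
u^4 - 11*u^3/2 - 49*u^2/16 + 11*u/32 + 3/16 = (u - 6)*(u - 1/4)*(u + 1/4)*(u + 1/2)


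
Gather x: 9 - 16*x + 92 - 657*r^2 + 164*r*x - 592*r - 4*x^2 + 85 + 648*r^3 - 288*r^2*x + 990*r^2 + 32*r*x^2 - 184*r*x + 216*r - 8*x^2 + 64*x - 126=648*r^3 + 333*r^2 - 376*r + x^2*(32*r - 12) + x*(-288*r^2 - 20*r + 48) + 60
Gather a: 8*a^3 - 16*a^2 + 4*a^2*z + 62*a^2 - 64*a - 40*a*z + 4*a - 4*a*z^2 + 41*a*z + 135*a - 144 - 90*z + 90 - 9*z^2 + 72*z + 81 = 8*a^3 + a^2*(4*z + 46) + a*(-4*z^2 + z + 75) - 9*z^2 - 18*z + 27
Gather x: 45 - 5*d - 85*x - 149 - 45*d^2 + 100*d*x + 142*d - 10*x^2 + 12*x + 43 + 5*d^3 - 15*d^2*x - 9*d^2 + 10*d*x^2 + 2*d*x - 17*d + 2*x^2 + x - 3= 5*d^3 - 54*d^2 + 120*d + x^2*(10*d - 8) + x*(-15*d^2 + 102*d - 72) - 64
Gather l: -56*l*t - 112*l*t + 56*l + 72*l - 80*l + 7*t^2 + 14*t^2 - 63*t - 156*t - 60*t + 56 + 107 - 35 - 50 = l*(48 - 168*t) + 21*t^2 - 279*t + 78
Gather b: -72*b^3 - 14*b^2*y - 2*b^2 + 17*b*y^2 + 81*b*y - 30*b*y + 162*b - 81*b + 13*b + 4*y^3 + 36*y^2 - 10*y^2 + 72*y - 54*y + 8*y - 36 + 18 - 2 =-72*b^3 + b^2*(-14*y - 2) + b*(17*y^2 + 51*y + 94) + 4*y^3 + 26*y^2 + 26*y - 20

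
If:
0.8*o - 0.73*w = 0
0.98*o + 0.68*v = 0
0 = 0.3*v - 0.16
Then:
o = -0.37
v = 0.53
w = -0.41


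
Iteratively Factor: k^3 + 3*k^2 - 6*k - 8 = (k - 2)*(k^2 + 5*k + 4) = (k - 2)*(k + 1)*(k + 4)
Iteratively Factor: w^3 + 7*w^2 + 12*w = (w)*(w^2 + 7*w + 12) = w*(w + 3)*(w + 4)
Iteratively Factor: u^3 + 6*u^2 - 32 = (u + 4)*(u^2 + 2*u - 8) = (u + 4)^2*(u - 2)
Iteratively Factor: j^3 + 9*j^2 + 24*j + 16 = (j + 4)*(j^2 + 5*j + 4) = (j + 4)^2*(j + 1)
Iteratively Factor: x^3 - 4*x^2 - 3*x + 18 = (x - 3)*(x^2 - x - 6) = (x - 3)*(x + 2)*(x - 3)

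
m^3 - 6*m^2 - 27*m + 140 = (m - 7)*(m - 4)*(m + 5)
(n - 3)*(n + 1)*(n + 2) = n^3 - 7*n - 6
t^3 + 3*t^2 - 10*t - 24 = (t - 3)*(t + 2)*(t + 4)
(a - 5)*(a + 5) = a^2 - 25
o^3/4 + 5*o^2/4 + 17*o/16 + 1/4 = (o/4 + 1)*(o + 1/2)^2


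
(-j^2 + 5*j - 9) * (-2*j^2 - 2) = 2*j^4 - 10*j^3 + 20*j^2 - 10*j + 18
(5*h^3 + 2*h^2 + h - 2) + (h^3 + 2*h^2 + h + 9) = 6*h^3 + 4*h^2 + 2*h + 7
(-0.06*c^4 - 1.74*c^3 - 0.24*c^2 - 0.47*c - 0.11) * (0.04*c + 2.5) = -0.0024*c^5 - 0.2196*c^4 - 4.3596*c^3 - 0.6188*c^2 - 1.1794*c - 0.275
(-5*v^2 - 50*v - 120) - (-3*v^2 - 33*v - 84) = -2*v^2 - 17*v - 36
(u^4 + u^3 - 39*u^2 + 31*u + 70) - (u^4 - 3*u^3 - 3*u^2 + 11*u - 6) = 4*u^3 - 36*u^2 + 20*u + 76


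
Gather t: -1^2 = -1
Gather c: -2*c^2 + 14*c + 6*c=-2*c^2 + 20*c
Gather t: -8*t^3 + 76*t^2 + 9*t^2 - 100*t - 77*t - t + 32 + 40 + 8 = -8*t^3 + 85*t^2 - 178*t + 80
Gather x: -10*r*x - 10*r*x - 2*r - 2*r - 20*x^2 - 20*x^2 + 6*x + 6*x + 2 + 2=-4*r - 40*x^2 + x*(12 - 20*r) + 4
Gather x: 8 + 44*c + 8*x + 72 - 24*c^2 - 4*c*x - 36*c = -24*c^2 + 8*c + x*(8 - 4*c) + 80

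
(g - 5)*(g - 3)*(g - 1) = g^3 - 9*g^2 + 23*g - 15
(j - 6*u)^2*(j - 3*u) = j^3 - 15*j^2*u + 72*j*u^2 - 108*u^3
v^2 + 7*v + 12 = (v + 3)*(v + 4)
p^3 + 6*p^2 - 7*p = p*(p - 1)*(p + 7)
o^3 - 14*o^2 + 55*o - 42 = (o - 7)*(o - 6)*(o - 1)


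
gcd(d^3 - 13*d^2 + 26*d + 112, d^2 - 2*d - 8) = d + 2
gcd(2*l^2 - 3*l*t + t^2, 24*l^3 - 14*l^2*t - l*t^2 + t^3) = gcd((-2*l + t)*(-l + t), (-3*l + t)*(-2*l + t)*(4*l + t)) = -2*l + t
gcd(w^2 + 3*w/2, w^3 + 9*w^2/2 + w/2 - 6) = w + 3/2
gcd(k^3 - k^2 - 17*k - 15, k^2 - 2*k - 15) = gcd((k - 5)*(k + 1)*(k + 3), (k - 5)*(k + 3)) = k^2 - 2*k - 15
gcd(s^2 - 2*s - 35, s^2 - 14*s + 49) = s - 7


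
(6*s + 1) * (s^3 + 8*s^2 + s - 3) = 6*s^4 + 49*s^3 + 14*s^2 - 17*s - 3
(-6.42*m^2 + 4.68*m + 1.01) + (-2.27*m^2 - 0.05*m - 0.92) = -8.69*m^2 + 4.63*m + 0.09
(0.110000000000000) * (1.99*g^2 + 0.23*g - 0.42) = 0.2189*g^2 + 0.0253*g - 0.0462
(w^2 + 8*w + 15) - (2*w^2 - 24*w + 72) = -w^2 + 32*w - 57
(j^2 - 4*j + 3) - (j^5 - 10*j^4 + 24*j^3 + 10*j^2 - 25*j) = -j^5 + 10*j^4 - 24*j^3 - 9*j^2 + 21*j + 3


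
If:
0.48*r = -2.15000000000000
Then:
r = -4.48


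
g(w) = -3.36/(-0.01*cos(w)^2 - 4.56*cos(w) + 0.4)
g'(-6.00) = 0.27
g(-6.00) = 0.84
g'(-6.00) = 0.27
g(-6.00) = 0.84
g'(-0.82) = -1.52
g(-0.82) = 1.24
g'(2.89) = 0.16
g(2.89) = -0.70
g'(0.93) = 2.27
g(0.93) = 1.44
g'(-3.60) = 0.34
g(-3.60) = -0.75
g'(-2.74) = -0.28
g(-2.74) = -0.73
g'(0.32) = 0.31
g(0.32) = 0.85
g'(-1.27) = -16.17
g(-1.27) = 3.53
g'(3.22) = -0.05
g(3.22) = -0.68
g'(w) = -3.36*(-0.02*sin(w)*cos(w) - 4.56*sin(w))/(-0.01*cos(w)^2 - 4.56*cos(w) + 0.4)^2 = (0.0672*cos(w) + 15.3216)*sin(w)/(0.01*cos(w)^2 + 4.56*cos(w) - 0.4)^2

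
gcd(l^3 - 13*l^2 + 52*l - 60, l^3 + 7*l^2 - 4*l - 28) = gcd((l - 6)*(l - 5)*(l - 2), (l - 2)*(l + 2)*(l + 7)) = l - 2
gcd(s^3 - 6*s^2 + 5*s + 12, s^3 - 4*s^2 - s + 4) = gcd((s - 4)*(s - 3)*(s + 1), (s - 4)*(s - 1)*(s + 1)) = s^2 - 3*s - 4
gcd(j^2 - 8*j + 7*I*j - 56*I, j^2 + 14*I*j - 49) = j + 7*I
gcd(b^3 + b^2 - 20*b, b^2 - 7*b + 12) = b - 4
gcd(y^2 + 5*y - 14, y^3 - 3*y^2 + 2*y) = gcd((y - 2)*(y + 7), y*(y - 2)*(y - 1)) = y - 2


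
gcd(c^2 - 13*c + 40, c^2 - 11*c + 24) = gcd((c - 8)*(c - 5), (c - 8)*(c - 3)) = c - 8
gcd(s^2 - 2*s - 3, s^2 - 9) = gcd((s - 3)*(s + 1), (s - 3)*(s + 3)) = s - 3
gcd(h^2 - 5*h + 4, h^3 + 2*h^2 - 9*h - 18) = 1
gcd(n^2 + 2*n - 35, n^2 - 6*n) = 1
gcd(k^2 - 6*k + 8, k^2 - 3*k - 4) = k - 4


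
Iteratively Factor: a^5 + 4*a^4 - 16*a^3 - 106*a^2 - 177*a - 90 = (a - 5)*(a^4 + 9*a^3 + 29*a^2 + 39*a + 18) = (a - 5)*(a + 3)*(a^3 + 6*a^2 + 11*a + 6) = (a - 5)*(a + 3)^2*(a^2 + 3*a + 2) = (a - 5)*(a + 1)*(a + 3)^2*(a + 2)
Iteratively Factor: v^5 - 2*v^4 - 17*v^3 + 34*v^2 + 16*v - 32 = (v - 4)*(v^4 + 2*v^3 - 9*v^2 - 2*v + 8) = (v - 4)*(v + 1)*(v^3 + v^2 - 10*v + 8) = (v - 4)*(v + 1)*(v + 4)*(v^2 - 3*v + 2) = (v - 4)*(v - 1)*(v + 1)*(v + 4)*(v - 2)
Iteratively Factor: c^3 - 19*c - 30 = (c + 2)*(c^2 - 2*c - 15) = (c + 2)*(c + 3)*(c - 5)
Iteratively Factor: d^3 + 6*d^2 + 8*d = (d + 2)*(d^2 + 4*d) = (d + 2)*(d + 4)*(d)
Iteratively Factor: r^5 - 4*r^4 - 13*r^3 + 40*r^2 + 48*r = (r)*(r^4 - 4*r^3 - 13*r^2 + 40*r + 48) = r*(r + 3)*(r^3 - 7*r^2 + 8*r + 16) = r*(r + 1)*(r + 3)*(r^2 - 8*r + 16) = r*(r - 4)*(r + 1)*(r + 3)*(r - 4)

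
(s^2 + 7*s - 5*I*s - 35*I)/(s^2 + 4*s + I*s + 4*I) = (s^2 + s*(7 - 5*I) - 35*I)/(s^2 + s*(4 + I) + 4*I)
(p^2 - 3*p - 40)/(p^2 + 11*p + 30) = (p - 8)/(p + 6)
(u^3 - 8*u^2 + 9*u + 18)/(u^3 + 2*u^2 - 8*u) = (u^3 - 8*u^2 + 9*u + 18)/(u*(u^2 + 2*u - 8))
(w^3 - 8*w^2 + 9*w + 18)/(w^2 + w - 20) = (w^3 - 8*w^2 + 9*w + 18)/(w^2 + w - 20)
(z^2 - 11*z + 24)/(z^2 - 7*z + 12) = (z - 8)/(z - 4)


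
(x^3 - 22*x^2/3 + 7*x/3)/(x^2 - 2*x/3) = (3*x^2 - 22*x + 7)/(3*x - 2)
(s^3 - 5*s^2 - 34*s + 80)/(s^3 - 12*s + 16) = (s^2 - 3*s - 40)/(s^2 + 2*s - 8)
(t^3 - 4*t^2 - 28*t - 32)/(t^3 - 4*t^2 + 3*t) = (t^3 - 4*t^2 - 28*t - 32)/(t*(t^2 - 4*t + 3))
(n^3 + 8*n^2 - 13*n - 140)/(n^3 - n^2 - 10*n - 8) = (n^2 + 12*n + 35)/(n^2 + 3*n + 2)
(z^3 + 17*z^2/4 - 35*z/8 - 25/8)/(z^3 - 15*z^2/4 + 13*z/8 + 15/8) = (z + 5)/(z - 3)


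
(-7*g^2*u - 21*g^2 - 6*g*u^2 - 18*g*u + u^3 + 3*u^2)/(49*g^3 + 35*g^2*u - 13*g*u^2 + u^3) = (u + 3)/(-7*g + u)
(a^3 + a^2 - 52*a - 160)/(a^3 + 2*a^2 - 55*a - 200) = (a + 4)/(a + 5)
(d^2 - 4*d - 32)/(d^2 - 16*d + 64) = (d + 4)/(d - 8)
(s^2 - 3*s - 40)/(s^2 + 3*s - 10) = (s - 8)/(s - 2)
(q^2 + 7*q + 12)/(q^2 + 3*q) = (q + 4)/q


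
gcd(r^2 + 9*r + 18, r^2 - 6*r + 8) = 1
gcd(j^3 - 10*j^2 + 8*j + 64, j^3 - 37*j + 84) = j - 4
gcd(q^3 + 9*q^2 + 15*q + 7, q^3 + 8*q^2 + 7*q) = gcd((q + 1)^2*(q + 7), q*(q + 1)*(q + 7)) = q^2 + 8*q + 7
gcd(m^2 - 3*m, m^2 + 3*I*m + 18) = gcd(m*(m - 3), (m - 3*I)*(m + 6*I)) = 1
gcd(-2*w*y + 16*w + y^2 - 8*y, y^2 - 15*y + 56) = y - 8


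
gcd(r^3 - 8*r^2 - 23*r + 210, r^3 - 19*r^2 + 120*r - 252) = r^2 - 13*r + 42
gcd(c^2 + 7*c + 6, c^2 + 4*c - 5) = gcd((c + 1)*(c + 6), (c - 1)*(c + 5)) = 1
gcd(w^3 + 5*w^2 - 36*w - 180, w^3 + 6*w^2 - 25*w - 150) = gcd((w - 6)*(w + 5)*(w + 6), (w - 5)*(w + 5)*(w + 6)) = w^2 + 11*w + 30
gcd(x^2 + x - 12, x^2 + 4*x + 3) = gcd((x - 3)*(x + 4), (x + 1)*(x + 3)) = 1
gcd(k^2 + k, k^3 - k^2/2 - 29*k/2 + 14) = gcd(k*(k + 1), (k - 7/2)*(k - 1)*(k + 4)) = 1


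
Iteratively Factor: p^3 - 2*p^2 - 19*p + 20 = (p - 1)*(p^2 - p - 20) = (p - 5)*(p - 1)*(p + 4)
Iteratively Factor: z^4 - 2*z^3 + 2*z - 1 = (z - 1)*(z^3 - z^2 - z + 1) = (z - 1)^2*(z^2 - 1) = (z - 1)^2*(z + 1)*(z - 1)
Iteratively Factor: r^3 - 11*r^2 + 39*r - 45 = (r - 5)*(r^2 - 6*r + 9) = (r - 5)*(r - 3)*(r - 3)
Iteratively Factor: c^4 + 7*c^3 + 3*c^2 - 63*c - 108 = (c + 3)*(c^3 + 4*c^2 - 9*c - 36) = (c - 3)*(c + 3)*(c^2 + 7*c + 12) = (c - 3)*(c + 3)*(c + 4)*(c + 3)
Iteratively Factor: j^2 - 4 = (j + 2)*(j - 2)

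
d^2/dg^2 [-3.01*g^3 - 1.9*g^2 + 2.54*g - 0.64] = -18.06*g - 3.8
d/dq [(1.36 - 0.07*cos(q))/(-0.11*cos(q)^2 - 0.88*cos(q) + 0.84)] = 1.29132231404959*(0.0077*cos(q)^2 - 0.2992*cos(q) - 1.138)*sin(q)/(-0.125*sin(q)^2 + 1.0*cos(q) - 0.829545454545455)^2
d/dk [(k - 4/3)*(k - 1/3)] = 2*k - 5/3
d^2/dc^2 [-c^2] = -2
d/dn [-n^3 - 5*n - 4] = -3*n^2 - 5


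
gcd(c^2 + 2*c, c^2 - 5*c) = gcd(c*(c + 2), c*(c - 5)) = c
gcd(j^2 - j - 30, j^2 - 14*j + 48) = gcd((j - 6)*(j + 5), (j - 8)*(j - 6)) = j - 6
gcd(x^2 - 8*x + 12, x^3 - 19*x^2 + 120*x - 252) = x - 6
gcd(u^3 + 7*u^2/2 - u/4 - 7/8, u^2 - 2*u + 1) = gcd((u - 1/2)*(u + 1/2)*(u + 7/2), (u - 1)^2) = 1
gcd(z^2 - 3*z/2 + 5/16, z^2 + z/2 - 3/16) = z - 1/4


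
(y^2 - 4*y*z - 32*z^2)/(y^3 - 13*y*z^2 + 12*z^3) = (y - 8*z)/(y^2 - 4*y*z + 3*z^2)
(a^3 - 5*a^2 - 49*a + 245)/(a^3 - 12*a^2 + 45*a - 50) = (a^2 - 49)/(a^2 - 7*a + 10)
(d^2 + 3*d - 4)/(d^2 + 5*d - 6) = (d + 4)/(d + 6)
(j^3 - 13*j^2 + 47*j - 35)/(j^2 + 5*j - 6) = (j^2 - 12*j + 35)/(j + 6)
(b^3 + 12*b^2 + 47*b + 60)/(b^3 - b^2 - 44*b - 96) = (b + 5)/(b - 8)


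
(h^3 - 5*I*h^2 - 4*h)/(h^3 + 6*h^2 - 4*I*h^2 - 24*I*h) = (h - I)/(h + 6)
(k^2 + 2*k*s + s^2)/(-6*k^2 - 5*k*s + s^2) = (k + s)/(-6*k + s)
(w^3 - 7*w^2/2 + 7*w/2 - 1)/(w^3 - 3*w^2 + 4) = (w^2 - 3*w/2 + 1/2)/(w^2 - w - 2)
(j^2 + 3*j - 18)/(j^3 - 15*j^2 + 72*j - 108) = (j + 6)/(j^2 - 12*j + 36)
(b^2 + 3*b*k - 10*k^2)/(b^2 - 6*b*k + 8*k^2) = (b + 5*k)/(b - 4*k)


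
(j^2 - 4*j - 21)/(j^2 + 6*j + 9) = (j - 7)/(j + 3)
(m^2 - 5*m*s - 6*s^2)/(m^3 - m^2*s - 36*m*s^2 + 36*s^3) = (-m - s)/(-m^2 - 5*m*s + 6*s^2)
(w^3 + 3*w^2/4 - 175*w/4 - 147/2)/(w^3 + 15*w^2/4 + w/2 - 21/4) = (w^2 - w - 42)/(w^2 + 2*w - 3)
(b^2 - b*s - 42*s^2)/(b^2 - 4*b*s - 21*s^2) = (b + 6*s)/(b + 3*s)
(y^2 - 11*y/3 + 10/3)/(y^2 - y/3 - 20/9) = 3*(y - 2)/(3*y + 4)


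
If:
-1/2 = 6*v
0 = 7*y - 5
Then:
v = -1/12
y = 5/7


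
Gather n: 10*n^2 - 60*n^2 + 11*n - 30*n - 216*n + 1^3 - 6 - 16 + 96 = -50*n^2 - 235*n + 75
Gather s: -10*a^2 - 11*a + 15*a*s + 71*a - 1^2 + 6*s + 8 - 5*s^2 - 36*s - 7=-10*a^2 + 60*a - 5*s^2 + s*(15*a - 30)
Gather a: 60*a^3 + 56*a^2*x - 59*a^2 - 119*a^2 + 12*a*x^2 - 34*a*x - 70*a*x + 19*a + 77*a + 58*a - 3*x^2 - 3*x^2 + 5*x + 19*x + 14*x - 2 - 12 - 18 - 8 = 60*a^3 + a^2*(56*x - 178) + a*(12*x^2 - 104*x + 154) - 6*x^2 + 38*x - 40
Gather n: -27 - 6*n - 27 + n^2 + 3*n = n^2 - 3*n - 54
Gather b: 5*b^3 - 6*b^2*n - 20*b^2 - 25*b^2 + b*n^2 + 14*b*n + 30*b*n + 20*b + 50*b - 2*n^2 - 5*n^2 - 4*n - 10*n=5*b^3 + b^2*(-6*n - 45) + b*(n^2 + 44*n + 70) - 7*n^2 - 14*n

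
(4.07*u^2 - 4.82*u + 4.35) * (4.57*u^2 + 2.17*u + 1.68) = 18.5999*u^4 - 13.1955*u^3 + 16.2577*u^2 + 1.3419*u + 7.308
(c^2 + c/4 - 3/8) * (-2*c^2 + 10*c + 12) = -2*c^4 + 19*c^3/2 + 61*c^2/4 - 3*c/4 - 9/2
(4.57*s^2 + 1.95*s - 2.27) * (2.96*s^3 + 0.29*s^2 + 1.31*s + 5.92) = 13.5272*s^5 + 7.0973*s^4 - 0.166999999999999*s^3 + 28.9506*s^2 + 8.5703*s - 13.4384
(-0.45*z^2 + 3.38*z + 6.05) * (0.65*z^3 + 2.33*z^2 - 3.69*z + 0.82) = -0.2925*z^5 + 1.1485*z^4 + 13.4684*z^3 + 1.2553*z^2 - 19.5529*z + 4.961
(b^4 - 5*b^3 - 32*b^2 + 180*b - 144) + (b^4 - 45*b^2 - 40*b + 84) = 2*b^4 - 5*b^3 - 77*b^2 + 140*b - 60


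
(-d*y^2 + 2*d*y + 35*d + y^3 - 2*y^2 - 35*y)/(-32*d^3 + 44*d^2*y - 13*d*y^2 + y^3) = (y^2 - 2*y - 35)/(32*d^2 - 12*d*y + y^2)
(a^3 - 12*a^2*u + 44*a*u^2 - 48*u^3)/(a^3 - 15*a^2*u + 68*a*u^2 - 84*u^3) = (-a + 4*u)/(-a + 7*u)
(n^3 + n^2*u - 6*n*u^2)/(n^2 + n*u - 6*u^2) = n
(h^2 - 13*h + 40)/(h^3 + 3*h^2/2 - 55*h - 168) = 2*(h - 5)/(2*h^2 + 19*h + 42)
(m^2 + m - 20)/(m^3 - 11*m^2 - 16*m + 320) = (m - 4)/(m^2 - 16*m + 64)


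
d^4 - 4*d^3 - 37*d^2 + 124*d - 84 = (d - 7)*(d - 2)*(d - 1)*(d + 6)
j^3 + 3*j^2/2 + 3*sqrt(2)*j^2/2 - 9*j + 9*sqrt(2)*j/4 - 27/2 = (j + 3/2)*(j - 3*sqrt(2)/2)*(j + 3*sqrt(2))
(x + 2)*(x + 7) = x^2 + 9*x + 14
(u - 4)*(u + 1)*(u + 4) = u^3 + u^2 - 16*u - 16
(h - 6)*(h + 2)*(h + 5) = h^3 + h^2 - 32*h - 60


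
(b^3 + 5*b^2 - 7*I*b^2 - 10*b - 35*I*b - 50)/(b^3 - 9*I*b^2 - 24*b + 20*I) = (b + 5)/(b - 2*I)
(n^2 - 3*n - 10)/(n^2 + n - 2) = (n - 5)/(n - 1)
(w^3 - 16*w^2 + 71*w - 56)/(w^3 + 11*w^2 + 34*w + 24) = (w^3 - 16*w^2 + 71*w - 56)/(w^3 + 11*w^2 + 34*w + 24)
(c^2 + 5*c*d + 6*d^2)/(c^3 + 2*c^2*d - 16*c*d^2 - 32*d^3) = (c + 3*d)/(c^2 - 16*d^2)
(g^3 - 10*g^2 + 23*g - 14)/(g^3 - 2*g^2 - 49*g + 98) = (g - 1)/(g + 7)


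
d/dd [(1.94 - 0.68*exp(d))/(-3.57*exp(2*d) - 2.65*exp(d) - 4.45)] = (-2.4276*exp(2*d) + 13.8516*exp(d) + 8.167)*exp(d)/(12.7449*exp(4*d) + 18.921*exp(3*d) + 38.7955*exp(2*d) + 23.585*exp(d) + 19.8025)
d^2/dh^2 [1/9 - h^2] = -2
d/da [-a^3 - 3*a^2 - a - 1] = -3*a^2 - 6*a - 1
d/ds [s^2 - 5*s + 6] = 2*s - 5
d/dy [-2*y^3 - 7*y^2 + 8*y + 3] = -6*y^2 - 14*y + 8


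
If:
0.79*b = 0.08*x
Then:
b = 0.10126582278481*x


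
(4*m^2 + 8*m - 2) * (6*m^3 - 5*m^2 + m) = 24*m^5 + 28*m^4 - 48*m^3 + 18*m^2 - 2*m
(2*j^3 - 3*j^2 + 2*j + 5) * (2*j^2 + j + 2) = 4*j^5 - 4*j^4 + 5*j^3 + 6*j^2 + 9*j + 10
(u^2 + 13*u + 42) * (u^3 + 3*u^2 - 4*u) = u^5 + 16*u^4 + 77*u^3 + 74*u^2 - 168*u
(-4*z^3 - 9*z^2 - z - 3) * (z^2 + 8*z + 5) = -4*z^5 - 41*z^4 - 93*z^3 - 56*z^2 - 29*z - 15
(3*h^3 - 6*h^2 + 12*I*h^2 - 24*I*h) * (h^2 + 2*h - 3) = 3*h^5 + 12*I*h^4 - 21*h^3 + 18*h^2 - 84*I*h^2 + 72*I*h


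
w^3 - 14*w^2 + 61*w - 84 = (w - 7)*(w - 4)*(w - 3)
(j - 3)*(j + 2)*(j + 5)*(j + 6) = j^4 + 10*j^3 + 13*j^2 - 96*j - 180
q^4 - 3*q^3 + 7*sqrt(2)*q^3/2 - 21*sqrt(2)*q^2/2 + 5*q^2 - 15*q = q*(q - 3)*(q + sqrt(2))*(q + 5*sqrt(2)/2)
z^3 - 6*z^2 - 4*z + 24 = (z - 6)*(z - 2)*(z + 2)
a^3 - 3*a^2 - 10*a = a*(a - 5)*(a + 2)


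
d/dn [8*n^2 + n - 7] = 16*n + 1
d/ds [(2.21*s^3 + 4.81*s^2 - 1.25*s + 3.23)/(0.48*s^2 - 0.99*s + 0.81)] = (1.0608*s^4 - 4.3758*s^3 + 1.2084*s^2 + 4.6914*s + 2.1852)/(0.2304*s^4 - 0.9504*s^3 + 1.7577*s^2 - 1.6038*s + 0.6561)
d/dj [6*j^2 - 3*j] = 12*j - 3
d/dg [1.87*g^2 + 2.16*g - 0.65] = 3.74*g + 2.16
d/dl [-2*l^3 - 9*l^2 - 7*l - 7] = -6*l^2 - 18*l - 7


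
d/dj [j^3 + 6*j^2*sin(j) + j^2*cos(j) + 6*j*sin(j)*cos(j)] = -j^2*sin(j) + 6*j^2*cos(j) + 3*j^2 + 12*j*sin(j) + 2*j*cos(j) + 6*j*cos(2*j) + 3*sin(2*j)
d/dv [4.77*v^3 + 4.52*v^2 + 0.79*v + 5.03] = 14.31*v^2 + 9.04*v + 0.79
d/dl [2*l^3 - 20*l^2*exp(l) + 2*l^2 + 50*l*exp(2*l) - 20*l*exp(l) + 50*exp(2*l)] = -20*l^2*exp(l) + 6*l^2 + 100*l*exp(2*l) - 60*l*exp(l) + 4*l + 150*exp(2*l) - 20*exp(l)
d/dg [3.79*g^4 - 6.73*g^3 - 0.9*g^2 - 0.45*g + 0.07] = 15.16*g^3 - 20.19*g^2 - 1.8*g - 0.45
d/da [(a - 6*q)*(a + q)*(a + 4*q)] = 3*a^2 - 2*a*q - 26*q^2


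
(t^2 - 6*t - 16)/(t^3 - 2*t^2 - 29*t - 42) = (t - 8)/(t^2 - 4*t - 21)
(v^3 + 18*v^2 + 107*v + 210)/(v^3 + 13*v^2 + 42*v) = (v + 5)/v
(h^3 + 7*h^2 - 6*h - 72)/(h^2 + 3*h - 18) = h + 4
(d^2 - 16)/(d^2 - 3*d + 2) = (d^2 - 16)/(d^2 - 3*d + 2)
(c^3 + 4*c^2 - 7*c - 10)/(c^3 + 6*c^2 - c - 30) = (c + 1)/(c + 3)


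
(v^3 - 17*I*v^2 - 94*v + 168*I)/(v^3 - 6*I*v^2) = 1 - 11*I/v - 28/v^2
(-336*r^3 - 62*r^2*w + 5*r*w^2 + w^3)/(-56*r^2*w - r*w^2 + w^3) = (6*r + w)/w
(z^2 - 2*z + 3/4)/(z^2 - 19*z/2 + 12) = (z - 1/2)/(z - 8)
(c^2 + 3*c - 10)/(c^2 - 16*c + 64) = (c^2 + 3*c - 10)/(c^2 - 16*c + 64)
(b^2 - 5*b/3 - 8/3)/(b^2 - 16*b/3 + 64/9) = 3*(b + 1)/(3*b - 8)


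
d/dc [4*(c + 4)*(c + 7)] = 8*c + 44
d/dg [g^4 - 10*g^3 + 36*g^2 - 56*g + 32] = 4*g^3 - 30*g^2 + 72*g - 56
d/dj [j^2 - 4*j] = 2*j - 4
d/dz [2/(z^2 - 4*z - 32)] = 4*(2 - z)/(-z^2 + 4*z + 32)^2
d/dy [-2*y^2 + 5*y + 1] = 5 - 4*y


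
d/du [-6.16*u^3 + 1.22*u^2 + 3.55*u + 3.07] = -18.48*u^2 + 2.44*u + 3.55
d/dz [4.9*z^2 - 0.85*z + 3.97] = 9.8*z - 0.85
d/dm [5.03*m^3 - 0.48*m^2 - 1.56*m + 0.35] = 15.09*m^2 - 0.96*m - 1.56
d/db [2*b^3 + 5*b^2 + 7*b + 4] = 6*b^2 + 10*b + 7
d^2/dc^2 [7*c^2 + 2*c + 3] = 14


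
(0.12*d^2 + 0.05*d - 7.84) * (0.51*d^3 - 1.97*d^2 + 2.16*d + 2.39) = 0.0612*d^5 - 0.2109*d^4 - 3.8377*d^3 + 15.8396*d^2 - 16.8149*d - 18.7376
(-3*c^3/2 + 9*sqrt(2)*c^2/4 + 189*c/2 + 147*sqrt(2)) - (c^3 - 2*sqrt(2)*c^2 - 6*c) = -5*c^3/2 + 17*sqrt(2)*c^2/4 + 201*c/2 + 147*sqrt(2)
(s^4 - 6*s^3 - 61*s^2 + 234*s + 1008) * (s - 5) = s^5 - 11*s^4 - 31*s^3 + 539*s^2 - 162*s - 5040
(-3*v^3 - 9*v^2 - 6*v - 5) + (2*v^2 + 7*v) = -3*v^3 - 7*v^2 + v - 5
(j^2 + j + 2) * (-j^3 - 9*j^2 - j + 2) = -j^5 - 10*j^4 - 12*j^3 - 17*j^2 + 4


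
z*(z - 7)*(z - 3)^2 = z^4 - 13*z^3 + 51*z^2 - 63*z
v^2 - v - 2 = (v - 2)*(v + 1)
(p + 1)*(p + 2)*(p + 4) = p^3 + 7*p^2 + 14*p + 8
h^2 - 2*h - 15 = (h - 5)*(h + 3)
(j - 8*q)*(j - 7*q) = j^2 - 15*j*q + 56*q^2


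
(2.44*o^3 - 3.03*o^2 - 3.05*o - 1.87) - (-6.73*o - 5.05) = 2.44*o^3 - 3.03*o^2 + 3.68*o + 3.18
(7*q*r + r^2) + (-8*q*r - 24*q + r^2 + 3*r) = -q*r - 24*q + 2*r^2 + 3*r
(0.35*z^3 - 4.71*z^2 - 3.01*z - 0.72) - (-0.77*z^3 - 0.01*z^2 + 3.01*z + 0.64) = 1.12*z^3 - 4.7*z^2 - 6.02*z - 1.36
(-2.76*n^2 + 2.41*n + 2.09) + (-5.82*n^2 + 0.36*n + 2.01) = -8.58*n^2 + 2.77*n + 4.1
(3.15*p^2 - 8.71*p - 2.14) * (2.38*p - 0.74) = 7.497*p^3 - 23.0608*p^2 + 1.3522*p + 1.5836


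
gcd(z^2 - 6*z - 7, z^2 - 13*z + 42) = z - 7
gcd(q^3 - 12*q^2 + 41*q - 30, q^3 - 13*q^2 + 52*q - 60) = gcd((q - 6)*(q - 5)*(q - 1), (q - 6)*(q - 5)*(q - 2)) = q^2 - 11*q + 30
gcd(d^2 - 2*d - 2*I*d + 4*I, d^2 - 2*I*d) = d - 2*I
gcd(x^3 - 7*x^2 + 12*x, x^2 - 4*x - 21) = 1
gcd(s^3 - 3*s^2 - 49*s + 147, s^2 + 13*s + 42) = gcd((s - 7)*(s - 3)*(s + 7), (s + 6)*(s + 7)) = s + 7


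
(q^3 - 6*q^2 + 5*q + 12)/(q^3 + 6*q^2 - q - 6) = (q^2 - 7*q + 12)/(q^2 + 5*q - 6)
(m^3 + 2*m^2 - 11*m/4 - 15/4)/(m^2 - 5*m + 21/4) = (2*m^2 + 7*m + 5)/(2*m - 7)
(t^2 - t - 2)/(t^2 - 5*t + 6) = (t + 1)/(t - 3)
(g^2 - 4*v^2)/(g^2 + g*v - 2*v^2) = (-g + 2*v)/(-g + v)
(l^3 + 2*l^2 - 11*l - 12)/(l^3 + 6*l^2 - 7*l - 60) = (l + 1)/(l + 5)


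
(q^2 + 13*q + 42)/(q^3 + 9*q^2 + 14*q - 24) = (q + 7)/(q^2 + 3*q - 4)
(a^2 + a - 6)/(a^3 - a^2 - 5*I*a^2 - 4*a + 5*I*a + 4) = (a^2 + a - 6)/(a^3 - a^2*(1 + 5*I) + a*(-4 + 5*I) + 4)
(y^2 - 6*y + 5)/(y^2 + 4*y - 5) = (y - 5)/(y + 5)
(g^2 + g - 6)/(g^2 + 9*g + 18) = (g - 2)/(g + 6)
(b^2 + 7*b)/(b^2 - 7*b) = (b + 7)/(b - 7)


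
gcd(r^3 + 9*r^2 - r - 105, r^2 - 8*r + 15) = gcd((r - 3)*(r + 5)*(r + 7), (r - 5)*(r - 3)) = r - 3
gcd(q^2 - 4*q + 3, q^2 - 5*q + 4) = q - 1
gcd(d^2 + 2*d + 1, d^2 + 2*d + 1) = d^2 + 2*d + 1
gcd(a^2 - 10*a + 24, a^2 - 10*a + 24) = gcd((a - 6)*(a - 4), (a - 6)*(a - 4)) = a^2 - 10*a + 24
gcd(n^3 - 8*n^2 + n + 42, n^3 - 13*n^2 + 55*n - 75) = n - 3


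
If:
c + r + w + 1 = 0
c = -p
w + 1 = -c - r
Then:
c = -r - w - 1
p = r + w + 1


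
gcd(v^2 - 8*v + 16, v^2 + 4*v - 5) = 1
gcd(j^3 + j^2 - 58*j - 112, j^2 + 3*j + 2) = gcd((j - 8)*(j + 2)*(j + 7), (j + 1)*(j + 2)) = j + 2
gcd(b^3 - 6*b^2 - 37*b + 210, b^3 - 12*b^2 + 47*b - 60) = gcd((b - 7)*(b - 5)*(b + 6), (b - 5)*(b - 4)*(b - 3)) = b - 5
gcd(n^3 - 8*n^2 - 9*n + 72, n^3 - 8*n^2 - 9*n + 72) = n^3 - 8*n^2 - 9*n + 72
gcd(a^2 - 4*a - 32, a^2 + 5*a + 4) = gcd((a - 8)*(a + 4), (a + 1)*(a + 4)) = a + 4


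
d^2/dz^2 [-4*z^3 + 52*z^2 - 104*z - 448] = 104 - 24*z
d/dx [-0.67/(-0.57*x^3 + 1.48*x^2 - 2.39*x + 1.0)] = (-1.1457*x^2 + 1.9832*x - 1.6013)/(0.57*x^3 - 1.48*x^2 + 2.39*x - 1.0)^2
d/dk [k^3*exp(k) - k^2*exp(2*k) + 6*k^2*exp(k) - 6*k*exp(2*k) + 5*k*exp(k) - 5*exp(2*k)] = (k^3 - 2*k^2*exp(k) + 9*k^2 - 14*k*exp(k) + 17*k - 16*exp(k) + 5)*exp(k)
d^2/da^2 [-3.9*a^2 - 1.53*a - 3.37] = -7.80000000000000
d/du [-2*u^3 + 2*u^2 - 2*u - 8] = -6*u^2 + 4*u - 2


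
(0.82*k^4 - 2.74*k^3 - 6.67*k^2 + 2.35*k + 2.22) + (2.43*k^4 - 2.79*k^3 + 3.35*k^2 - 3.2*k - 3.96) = 3.25*k^4 - 5.53*k^3 - 3.32*k^2 - 0.85*k - 1.74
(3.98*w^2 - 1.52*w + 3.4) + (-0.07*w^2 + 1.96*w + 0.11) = 3.91*w^2 + 0.44*w + 3.51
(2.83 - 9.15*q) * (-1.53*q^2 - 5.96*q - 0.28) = 13.9995*q^3 + 50.2041*q^2 - 14.3048*q - 0.7924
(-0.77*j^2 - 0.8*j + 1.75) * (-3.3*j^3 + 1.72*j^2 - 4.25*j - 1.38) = 2.541*j^5 + 1.3156*j^4 - 3.8785*j^3 + 7.4726*j^2 - 6.3335*j - 2.415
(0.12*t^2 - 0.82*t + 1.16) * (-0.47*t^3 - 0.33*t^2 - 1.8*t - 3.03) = -0.0564*t^5 + 0.3458*t^4 - 0.4906*t^3 + 0.7296*t^2 + 0.396599999999999*t - 3.5148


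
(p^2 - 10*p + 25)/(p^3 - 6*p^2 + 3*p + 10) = (p - 5)/(p^2 - p - 2)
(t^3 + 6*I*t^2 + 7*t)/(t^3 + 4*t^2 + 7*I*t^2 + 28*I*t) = (t - I)/(t + 4)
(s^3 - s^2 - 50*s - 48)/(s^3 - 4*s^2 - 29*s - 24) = (s + 6)/(s + 3)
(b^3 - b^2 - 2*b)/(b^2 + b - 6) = b*(b + 1)/(b + 3)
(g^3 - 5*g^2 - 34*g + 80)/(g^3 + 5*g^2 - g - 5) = (g^2 - 10*g + 16)/(g^2 - 1)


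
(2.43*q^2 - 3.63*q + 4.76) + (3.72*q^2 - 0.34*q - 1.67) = 6.15*q^2 - 3.97*q + 3.09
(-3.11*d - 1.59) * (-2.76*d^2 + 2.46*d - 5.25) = 8.5836*d^3 - 3.2622*d^2 + 12.4161*d + 8.3475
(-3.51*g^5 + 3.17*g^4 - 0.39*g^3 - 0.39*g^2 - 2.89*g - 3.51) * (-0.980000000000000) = 3.4398*g^5 - 3.1066*g^4 + 0.3822*g^3 + 0.3822*g^2 + 2.8322*g + 3.4398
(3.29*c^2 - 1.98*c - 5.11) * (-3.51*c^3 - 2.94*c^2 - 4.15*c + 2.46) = -11.5479*c^5 - 2.7228*c^4 + 10.1038*c^3 + 31.3338*c^2 + 16.3357*c - 12.5706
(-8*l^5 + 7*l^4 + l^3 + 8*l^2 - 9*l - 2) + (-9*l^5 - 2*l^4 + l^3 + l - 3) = -17*l^5 + 5*l^4 + 2*l^3 + 8*l^2 - 8*l - 5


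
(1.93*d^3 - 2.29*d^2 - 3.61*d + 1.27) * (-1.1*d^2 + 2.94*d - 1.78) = -2.123*d^5 + 8.1932*d^4 - 6.197*d^3 - 7.9342*d^2 + 10.1596*d - 2.2606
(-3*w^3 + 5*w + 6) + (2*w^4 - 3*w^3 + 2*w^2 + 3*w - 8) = 2*w^4 - 6*w^3 + 2*w^2 + 8*w - 2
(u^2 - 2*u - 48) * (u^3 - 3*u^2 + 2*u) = u^5 - 5*u^4 - 40*u^3 + 140*u^2 - 96*u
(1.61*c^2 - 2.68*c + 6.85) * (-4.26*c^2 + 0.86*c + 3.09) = -6.8586*c^4 + 12.8014*c^3 - 26.5109*c^2 - 2.3902*c + 21.1665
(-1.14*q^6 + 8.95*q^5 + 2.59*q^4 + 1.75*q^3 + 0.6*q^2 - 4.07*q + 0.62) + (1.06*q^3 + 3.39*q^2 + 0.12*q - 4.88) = -1.14*q^6 + 8.95*q^5 + 2.59*q^4 + 2.81*q^3 + 3.99*q^2 - 3.95*q - 4.26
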